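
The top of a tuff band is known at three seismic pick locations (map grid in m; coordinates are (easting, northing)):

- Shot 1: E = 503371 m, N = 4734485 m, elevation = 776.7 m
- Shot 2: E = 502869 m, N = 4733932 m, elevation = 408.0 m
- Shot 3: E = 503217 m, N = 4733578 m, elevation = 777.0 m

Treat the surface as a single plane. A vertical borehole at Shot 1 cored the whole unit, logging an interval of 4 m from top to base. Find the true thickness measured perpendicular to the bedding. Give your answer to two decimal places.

Let the plane be z = a·E + b·N + c.
Shot 2−Shot 1: −502a − 553b = −368.7;  Shot 3−Shot 1: −154a − 907b = 0.3.
Solving gives a = 0.90389, b = −0.15380.
|∇z| = √(a²+b²) = 0.91688, so dip δ = arctan(0.91688) = 42.52°.
True thickness = vertical thickness × cos δ = 4 × cos 42.52° = 2.95 m.

2.95 m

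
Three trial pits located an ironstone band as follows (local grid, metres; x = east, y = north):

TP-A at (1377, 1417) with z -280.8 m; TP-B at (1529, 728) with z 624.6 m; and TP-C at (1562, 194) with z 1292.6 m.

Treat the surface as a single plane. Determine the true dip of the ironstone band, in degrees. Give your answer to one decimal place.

Let the plane be z = a·x + b·y + c.
TP-B−TP-A: 152a − 689b = 905.4;  TP-C−TP-A: 185a − 1223b = 1573.4.
Solving gives a = 0.39759, b = −1.22637.
Gradient magnitude |∇z| = √(a² + b²) = √(0.15808 + 1.50397) = 1.28921.
True dip = arctan(1.28921) = 52.2°, dipping toward NNW (azimuth ≈ 342°).

52.2°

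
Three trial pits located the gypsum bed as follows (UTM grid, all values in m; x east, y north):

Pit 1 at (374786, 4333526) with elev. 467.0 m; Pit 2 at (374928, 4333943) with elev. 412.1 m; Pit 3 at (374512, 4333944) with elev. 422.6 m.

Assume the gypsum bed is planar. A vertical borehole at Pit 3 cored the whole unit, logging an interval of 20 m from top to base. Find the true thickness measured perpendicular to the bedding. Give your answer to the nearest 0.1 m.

19.8 m

Two edge vectors: Pit 1→Pit 2 = (142, 417, -54.9), Pit 1→Pit 3 = (-274, 418, -44.4).
Normal n = (Pit 1→Pit 2) × (Pit 1→Pit 3) = (4433.4, 21347.4, 173614).
So ∂z/∂x = −n_x/n_z = −0.02554 and ∂z/∂y = −n_y/n_z = −0.12296.
|∇z| = √(a²+b²) = 0.12558, so dip δ = arctan(0.12558) = 7.16°.
True thickness = vertical thickness × cos δ = 20 × cos 7.16° = 19.8 m.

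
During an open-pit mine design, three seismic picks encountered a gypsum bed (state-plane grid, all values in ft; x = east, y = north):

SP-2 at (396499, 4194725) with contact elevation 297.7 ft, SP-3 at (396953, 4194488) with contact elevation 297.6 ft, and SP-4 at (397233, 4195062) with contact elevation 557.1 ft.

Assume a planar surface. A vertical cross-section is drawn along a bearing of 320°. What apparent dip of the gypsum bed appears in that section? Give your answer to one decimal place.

Let the plane be z = a·x + b·y + c.
SP-3−SP-2: 454a − 237b = −0.1;  SP-4−SP-2: 734a + 337b = 259.4.
Solving gives a = 0.18793, b = 0.36042.
Unit vector along 320° is (sin 320°, cos 320°) = (-0.6428, 0.7660).
Slope in that direction = a·(-0.6428) + b·(0.7660) = 0.15530.
Apparent dip = arctan|0.15530| = 8.8° (true dip is 22.1°, so apparent ≤ true as expected).

8.8°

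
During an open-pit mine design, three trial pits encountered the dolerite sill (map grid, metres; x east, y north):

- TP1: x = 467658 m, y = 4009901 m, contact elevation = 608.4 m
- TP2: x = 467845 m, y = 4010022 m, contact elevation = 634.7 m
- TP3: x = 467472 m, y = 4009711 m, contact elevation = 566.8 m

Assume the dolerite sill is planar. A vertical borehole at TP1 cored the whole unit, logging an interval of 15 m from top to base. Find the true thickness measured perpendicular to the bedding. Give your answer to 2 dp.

14.64 m

Two edge vectors: TP1→TP2 = (187, 121, 26.3), TP1→TP3 = (-186, -190, -41.6).
Normal n = (TP1→TP2) × (TP1→TP3) = (-36.6, 2887.4, -13024).
So ∂z/∂x = −n_x/n_z = −0.00281 and ∂z/∂y = −n_y/n_z = 0.22170.
|∇z| = √(a²+b²) = 0.22172, so dip δ = arctan(0.22172) = 12.50°.
True thickness = vertical thickness × cos δ = 15 × cos 12.50° = 14.64 m.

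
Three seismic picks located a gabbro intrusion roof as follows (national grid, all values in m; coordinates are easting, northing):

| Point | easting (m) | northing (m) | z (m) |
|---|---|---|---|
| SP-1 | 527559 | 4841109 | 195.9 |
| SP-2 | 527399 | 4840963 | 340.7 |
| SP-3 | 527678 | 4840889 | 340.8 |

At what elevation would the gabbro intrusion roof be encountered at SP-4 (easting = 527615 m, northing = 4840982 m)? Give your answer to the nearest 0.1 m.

282.1 m

Let the plane be z = a·easting + b·northing + c.
SP-2−SP-1: −160a − 146b = 144.8;  SP-3−SP-1: 119a − 220b = 144.9.
Solving gives a = −0.203534066, b = −0.768729790.
Then c = 195.9 − a·527559 − b·4841109 = 3829076.84.
At (527615, 4840982): z = −107387.6 − 3721407.1 + 3829076.84 = 282.1 m.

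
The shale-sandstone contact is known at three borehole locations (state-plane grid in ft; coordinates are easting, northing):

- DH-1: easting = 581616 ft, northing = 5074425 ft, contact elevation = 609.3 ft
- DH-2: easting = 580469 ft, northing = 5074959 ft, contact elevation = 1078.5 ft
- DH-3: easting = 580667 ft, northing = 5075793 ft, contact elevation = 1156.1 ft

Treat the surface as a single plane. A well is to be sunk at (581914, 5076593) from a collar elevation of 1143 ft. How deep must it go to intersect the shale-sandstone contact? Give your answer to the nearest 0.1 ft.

260.6 ft

Let the plane be z = a·easting + b·northing + c.
DH-2−DH-1: −1147a + 534b = 469.2;  DH-3−DH-1: −949a + 1368b = 546.8.
Solving gives a = −0.329346248, b = 0.171235680.
Then c = 609.3 − a·581616 − b·5074425 = −676760.27.
At (581914, 5076593): z_contact = −191651.19 + 869293.85 − 676760.27 = 882.39 ft.
Depth below ground = 1143 − 882.39 = 260.6 ft.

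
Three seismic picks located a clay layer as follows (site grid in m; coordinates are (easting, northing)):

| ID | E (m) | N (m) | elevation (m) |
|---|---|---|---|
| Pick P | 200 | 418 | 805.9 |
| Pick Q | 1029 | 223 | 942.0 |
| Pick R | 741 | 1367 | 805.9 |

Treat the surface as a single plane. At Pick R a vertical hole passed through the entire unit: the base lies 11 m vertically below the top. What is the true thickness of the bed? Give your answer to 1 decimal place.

10.9 m

Two edge vectors: Pick P→Pick Q = (829, -195, 136.1), Pick P→Pick R = (541, 949, 0).
Normal n = (Pick P→Pick Q) × (Pick P→Pick R) = (-129158.9, 73630.1, 892216).
So ∂z/∂E = −n_x/n_z = 0.14476 and ∂z/∂N = −n_y/n_z = −0.08252.
|∇z| = √(a²+b²) = 0.16663, so dip δ = arctan(0.16663) = 9.46°.
True thickness = vertical thickness × cos δ = 11 × cos 9.46° = 10.9 m.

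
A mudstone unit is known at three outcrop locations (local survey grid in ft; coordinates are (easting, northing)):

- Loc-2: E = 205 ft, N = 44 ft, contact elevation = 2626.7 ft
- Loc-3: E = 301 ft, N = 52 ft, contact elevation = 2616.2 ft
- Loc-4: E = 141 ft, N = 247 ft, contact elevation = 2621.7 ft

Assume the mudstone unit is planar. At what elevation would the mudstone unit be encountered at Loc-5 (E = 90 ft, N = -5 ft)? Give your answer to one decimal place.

Let the plane be z = a·E + b·N + c.
Loc-3−Loc-2: 96a + 8b = −10.5;  Loc-4−Loc-2: −64a + 203b = −5.
Solving gives a = −0.10458, b = −0.05760.
Then c = 2626.7 − a·205 − b·44 = 2650.67.
At (90, -5): z = −9.4 + 0.3 + 2650.67 = 2641.5 ft.

2641.5 ft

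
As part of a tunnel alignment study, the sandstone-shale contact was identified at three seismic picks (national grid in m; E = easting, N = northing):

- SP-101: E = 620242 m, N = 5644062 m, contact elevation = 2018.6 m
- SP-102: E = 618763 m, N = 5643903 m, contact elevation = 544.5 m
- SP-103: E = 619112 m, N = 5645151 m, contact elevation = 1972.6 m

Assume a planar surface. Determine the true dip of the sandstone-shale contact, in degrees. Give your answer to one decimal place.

Two edge vectors: SP-101→SP-102 = (-1479, -159, -1474.1), SP-101→SP-103 = (-1130, 1089, -46).
Normal n = (SP-101→SP-102) × (SP-101→SP-103) = (1612608.9, 1597699, -1790301).
So ∂z/∂E = −n_x/n_z = 0.90075 and ∂z/∂N = −n_y/n_z = 0.89242.
Gradient magnitude |∇z| = √(a² + b²) = √(0.81135 + 0.79641) = 1.26797.
True dip = arctan(1.26797) = 51.7°, dipping toward SW (azimuth ≈ 225°).

51.7°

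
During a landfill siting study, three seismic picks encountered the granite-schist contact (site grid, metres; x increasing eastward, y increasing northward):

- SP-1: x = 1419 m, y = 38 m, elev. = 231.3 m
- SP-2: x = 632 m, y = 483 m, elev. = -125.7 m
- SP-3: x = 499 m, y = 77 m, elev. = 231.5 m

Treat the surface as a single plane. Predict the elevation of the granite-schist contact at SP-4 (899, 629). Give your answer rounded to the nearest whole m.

Let the plane be z = a·x + b·y + c.
SP-2−SP-1: −787a + 445b = −357;  SP-3−SP-1: −920a + 39b = 0.2.
Solving gives a = −0.03700, b = −0.86768.
Then c = 231.3 − a·1419 − b·38 = 316.77.
At (899, 629): z = −33.3 − 545.8 + 316.77 = -262.3 m.

-262 m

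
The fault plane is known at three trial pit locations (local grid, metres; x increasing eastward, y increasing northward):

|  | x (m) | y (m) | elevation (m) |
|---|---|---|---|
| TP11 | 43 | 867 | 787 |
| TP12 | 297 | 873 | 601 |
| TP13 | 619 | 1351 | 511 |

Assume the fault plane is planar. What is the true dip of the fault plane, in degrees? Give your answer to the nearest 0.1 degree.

Let the plane be z = a·x + b·y + c.
TP12−TP11: 254a + 6b = −186;  TP13−TP11: 576a + 484b = −276.
Solving gives a = −0.73960, b = 0.30994.
Gradient magnitude |∇z| = √(a² + b²) = √(0.54702 + 0.09606) = 0.80192.
True dip = arctan(0.80192) = 38.7°, dipping toward ESE (azimuth ≈ 113°).

38.7°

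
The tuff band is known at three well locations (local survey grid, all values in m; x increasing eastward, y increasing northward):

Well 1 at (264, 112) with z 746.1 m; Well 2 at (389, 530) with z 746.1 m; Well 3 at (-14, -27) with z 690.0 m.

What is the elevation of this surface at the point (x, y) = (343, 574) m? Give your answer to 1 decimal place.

732.1 m

Two edge vectors: Well 1→Well 2 = (125, 418, 0), Well 1→Well 3 = (-278, -139, -56.1).
Normal n = (Well 1→Well 2) × (Well 1→Well 3) = (-23449.8, 7012.5, 98829).
So ∂z/∂x = −n_x/n_z = 0.23728 and ∂z/∂y = −n_y/n_z = −0.07096.
Intercept c from Well 1: 746.1 − 62.64 + 7.95 = 691.41.
At (343, 574): z = 81.4 − 40.7 + 691.41 = 732.1 m.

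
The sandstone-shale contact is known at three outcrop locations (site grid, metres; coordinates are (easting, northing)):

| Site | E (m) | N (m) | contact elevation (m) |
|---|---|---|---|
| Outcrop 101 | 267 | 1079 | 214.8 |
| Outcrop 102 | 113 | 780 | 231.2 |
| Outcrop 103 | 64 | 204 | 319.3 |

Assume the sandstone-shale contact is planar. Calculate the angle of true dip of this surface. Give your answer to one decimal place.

16.0°

Let the plane be z = a·E + b·N + c.
Outcrop 102−Outcrop 101: −154a − 299b = 16.4;  Outcrop 103−Outcrop 101: −203a − 875b = 104.5.
Solving gives a = 0.22815, b = −0.17236.
Gradient magnitude |∇z| = √(a² + b²) = √(0.05205 + 0.02971) = 0.28594.
True dip = arctan(0.28594) = 16.0°, dipping toward NW (azimuth ≈ 307°).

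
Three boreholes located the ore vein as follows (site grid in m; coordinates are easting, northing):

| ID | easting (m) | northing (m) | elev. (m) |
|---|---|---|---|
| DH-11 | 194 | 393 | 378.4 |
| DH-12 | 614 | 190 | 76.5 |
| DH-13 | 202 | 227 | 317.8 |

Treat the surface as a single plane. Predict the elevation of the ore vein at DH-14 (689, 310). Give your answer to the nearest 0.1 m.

75.4 m

Two edge vectors: DH-11→DH-12 = (420, -203, -301.9), DH-11→DH-13 = (8, -166, -60.6).
Normal n = (DH-11→DH-12) × (DH-11→DH-13) = (-37813.6, 23036.8, -68096).
So ∂z/∂easting = −n_x/n_z = −0.55530 and ∂z/∂northing = −n_y/n_z = 0.33830.
Intercept c from DH-11: 378.4 + 107.73 − 132.95 = 353.18.
At (689, 310): z = −382.6 + 104.9 + 353.18 = 75.4 m.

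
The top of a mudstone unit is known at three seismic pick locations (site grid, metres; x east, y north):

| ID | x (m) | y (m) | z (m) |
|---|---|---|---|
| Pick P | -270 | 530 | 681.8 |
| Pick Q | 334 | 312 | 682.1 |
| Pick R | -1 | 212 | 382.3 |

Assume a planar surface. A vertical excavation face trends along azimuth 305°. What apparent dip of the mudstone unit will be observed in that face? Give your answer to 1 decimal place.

Two edge vectors: Pick P→Pick Q = (604, -218, 0.3), Pick P→Pick R = (269, -318, -299.5).
Normal n = (Pick P→Pick Q) × (Pick P→Pick R) = (65386.4, 180978.7, -133430).
So ∂z/∂x = −n_x/n_z = 0.49004 and ∂z/∂y = −n_y/n_z = 1.35636.
Unit vector along 305° is (sin 305°, cos 305°) = (-0.8192, 0.5736).
Slope in that direction = a·(-0.8192) + b·(0.5736) = 0.37655.
Apparent dip = arctan|0.37655| = 20.6° (true dip is 55.3°, so apparent ≤ true as expected).

20.6°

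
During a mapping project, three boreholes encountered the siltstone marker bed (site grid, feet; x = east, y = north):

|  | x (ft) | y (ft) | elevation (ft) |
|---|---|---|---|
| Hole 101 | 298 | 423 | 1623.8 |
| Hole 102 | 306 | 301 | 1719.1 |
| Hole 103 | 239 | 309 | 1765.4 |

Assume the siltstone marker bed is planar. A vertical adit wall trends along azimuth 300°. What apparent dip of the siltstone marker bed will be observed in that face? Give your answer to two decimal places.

Two edge vectors: Hole 101→Hole 102 = (8, -122, 95.3), Hole 101→Hole 103 = (-59, -114, 141.6).
Normal n = (Hole 101→Hole 102) × (Hole 101→Hole 103) = (-6411, -6755.5, -8110).
So ∂z/∂x = −n_x/n_z = −0.79051 and ∂z/∂y = −n_y/n_z = −0.83298.
Unit vector along 300° is (sin 300°, cos 300°) = (-0.8660, 0.5000).
Slope in that direction = a·(-0.8660) + b·(0.5000) = 0.26811.
Apparent dip = arctan|0.26811| = 15.01° (true dip is 49.0°, so apparent ≤ true as expected).

15.01°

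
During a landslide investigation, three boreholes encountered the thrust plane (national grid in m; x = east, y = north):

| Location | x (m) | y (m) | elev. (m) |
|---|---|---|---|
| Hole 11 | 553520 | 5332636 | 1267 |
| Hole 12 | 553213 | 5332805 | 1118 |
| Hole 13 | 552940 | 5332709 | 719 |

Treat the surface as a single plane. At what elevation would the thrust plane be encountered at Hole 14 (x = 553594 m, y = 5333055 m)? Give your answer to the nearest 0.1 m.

1800.4 m

Two edge vectors: Hole 11→Hole 12 = (-307, 169, -149), Hole 11→Hole 13 = (-580, 73, -548).
Normal n = (Hole 11→Hole 12) × (Hole 11→Hole 13) = (-81735, -81816, 75609).
So ∂z/∂x = −n_x/n_z = 1.081022101 and ∂z/∂y = −n_y/n_z = 1.082093402.
Intercept c from Hole 11: 1267 − 598367.35 − 5770410.23 = −6367510.58.
At (553594, 5333055): z = 598447.3 + 5770863.6 − 6367510.58 = 1800.4 m.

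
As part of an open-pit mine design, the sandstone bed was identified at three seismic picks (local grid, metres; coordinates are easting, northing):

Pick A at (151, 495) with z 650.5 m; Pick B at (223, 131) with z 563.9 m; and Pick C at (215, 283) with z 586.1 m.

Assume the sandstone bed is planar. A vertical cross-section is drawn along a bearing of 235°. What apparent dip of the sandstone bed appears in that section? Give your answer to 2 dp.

24.40°

Let the plane be z = a·easting + b·northing + c.
Pick B−Pick A: 72a − 364b = −86.6;  Pick C−Pick A: 64a − 212b = −64.4.
Solving gives a = −0.63277, b = 0.11275.
Unit vector along 235° is (sin 235°, cos 235°) = (-0.8192, -0.5736).
Slope in that direction = a·(-0.8192) + b·(-0.5736) = 0.45366.
Apparent dip = arctan|0.45366| = 24.40° (true dip is 32.7°, so apparent ≤ true as expected).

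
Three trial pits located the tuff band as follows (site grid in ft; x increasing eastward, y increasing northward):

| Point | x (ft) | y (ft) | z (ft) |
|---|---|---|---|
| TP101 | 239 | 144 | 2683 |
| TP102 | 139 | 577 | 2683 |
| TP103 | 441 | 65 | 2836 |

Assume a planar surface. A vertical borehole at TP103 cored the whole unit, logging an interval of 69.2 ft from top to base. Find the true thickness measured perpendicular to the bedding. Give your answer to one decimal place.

Let the plane be z = a·x + b·y + c.
TP102−TP101: −100a + 433b = 0;  TP103−TP101: 202a − 79b = 153.
Solving gives a = 0.83263, b = 0.19229.
|∇z| = √(a²+b²) = 0.85455, so dip δ = arctan(0.85455) = 40.52°.
True thickness = vertical thickness × cos δ = 69.2 × cos 40.52° = 52.6 ft.

52.6 ft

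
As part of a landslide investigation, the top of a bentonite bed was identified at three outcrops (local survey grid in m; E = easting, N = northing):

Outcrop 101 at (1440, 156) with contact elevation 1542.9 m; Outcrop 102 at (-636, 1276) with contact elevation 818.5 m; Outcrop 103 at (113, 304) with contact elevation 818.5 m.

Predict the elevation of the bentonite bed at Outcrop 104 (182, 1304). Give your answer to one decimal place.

Two edge vectors: Outcrop 101→Outcrop 102 = (-2076, 1120, -724.4), Outcrop 101→Outcrop 103 = (-1327, 148, -724.4).
Normal n = (Outcrop 101→Outcrop 102) × (Outcrop 101→Outcrop 103) = (-704116.8, -542575.6, 1178992).
So ∂z/∂E = −n_x/n_z = 0.597219 and ∂z/∂N = −n_y/n_z = 0.460203.
Intercept c from Outcrop 101: 1542.9 − 860.00 − 71.79 = 611.11.
At (182, 1304): z = 108.7 + 600.1 + 611.11 = 1319.9 m.

1319.9 m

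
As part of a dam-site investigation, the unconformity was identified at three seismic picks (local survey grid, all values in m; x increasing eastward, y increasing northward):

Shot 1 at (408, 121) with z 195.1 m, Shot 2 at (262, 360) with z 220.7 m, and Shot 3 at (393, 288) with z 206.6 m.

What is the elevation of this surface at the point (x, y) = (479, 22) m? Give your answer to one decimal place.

183.7 m

Let the plane be z = a·x + b·y + c.
Shot 2−Shot 1: −146a + 239b = 25.6;  Shot 3−Shot 1: −15a + 167b = 11.5.
Solving gives a = −0.07341, b = 0.06227.
Then c = 195.1 − a·408 − b·121 = 217.52.
At (479, 22): z = −35.2 + 1.4 + 217.52 = 183.7 m.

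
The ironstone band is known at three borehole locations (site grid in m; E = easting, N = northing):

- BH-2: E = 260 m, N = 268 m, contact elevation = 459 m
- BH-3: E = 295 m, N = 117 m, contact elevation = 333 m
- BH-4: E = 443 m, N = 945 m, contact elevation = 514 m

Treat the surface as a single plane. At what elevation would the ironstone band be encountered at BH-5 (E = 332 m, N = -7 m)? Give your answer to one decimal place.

217.1 m

Let the plane be z = a·E + b·N + c.
BH-3−BH-2: 35a − 151b = −126;  BH-4−BH-2: 183a + 677b = 55.
Solving gives a = −1.50010, b = 0.48673.
Then c = 459 − a·260 − b·268 = 718.58.
At (332, -7): z = −498.0 − 3.4 + 718.58 = 217.1 m.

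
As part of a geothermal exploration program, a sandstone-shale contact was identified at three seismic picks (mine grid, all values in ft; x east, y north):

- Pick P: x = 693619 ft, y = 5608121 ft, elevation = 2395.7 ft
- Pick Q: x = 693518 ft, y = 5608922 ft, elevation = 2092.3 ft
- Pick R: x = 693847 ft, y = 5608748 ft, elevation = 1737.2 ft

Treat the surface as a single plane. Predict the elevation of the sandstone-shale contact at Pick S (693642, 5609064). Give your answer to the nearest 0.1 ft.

1843.9 ft

Two edge vectors: Pick P→Pick Q = (-101, 801, -303.4), Pick P→Pick R = (228, 627, -658.5).
Normal n = (Pick P→Pick Q) × (Pick P→Pick R) = (-337226.7, -135683.7, -245955).
So ∂z/∂x = −n_x/n_z = −1.371091053 and ∂z/∂y = −n_y/n_z = −0.551660670.
Intercept c from Pick P: 2395.7 + 951014.81 + 3093779.79 = 4047190.29.
At (693642, 5609064): z = −951046.3 − 3094300.0 + 4047190.29 = 1843.9 ft.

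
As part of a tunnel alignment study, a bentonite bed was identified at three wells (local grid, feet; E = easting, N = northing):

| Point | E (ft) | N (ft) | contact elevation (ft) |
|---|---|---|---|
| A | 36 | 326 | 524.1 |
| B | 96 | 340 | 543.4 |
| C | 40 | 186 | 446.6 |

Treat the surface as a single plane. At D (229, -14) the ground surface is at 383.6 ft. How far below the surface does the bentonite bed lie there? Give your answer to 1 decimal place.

12.7 ft

Two edge vectors: A→B = (60, 14, 19.3), A→C = (4, -140, -77.5).
Normal n = (A→B) × (A→C) = (1617, 4727.2, -8456).
So ∂z/∂E = −n_x/n_z = 0.19123 and ∂z/∂N = −n_y/n_z = 0.55904.
Intercept c from A: 524.1 − 6.88 − 182.25 = 334.97.
At (229, -14): z_contact = 43.79 − 7.83 + 334.97 = 370.93 ft.
Depth below ground = 383.6 − 370.93 = 12.7 ft.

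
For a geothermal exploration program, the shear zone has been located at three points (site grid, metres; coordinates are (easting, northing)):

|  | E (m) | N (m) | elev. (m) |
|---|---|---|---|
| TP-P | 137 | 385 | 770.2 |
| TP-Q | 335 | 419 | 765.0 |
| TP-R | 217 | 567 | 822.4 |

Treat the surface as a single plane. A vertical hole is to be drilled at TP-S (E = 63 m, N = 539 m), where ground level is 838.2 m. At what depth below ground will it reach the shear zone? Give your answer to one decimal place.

Two edge vectors: TP-P→TP-Q = (198, 34, -5.2), TP-P→TP-R = (80, 182, 52.2).
Normal n = (TP-P→TP-Q) × (TP-P→TP-R) = (2721.2, -10751.6, 33316).
So ∂z/∂E = −n_x/n_z = −0.08168 and ∂z/∂N = −n_y/n_z = 0.32272.
Intercept c from TP-P: 770.2 + 11.19 − 124.25 = 657.14.
At (63, 539): z_contact = −5.15 + 173.94 + 657.14 = 825.94 m.
Depth below ground = 838.2 − 825.94 = 12.3 m.

12.3 m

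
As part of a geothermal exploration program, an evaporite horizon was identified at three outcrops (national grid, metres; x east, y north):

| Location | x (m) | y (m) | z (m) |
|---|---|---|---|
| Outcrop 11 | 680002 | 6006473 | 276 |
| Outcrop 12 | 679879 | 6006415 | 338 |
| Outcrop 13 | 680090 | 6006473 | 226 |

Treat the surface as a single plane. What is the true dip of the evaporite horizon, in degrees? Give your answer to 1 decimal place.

30.3°

Let the plane be z = a·x + b·y + c.
Outcrop 12−Outcrop 11: −123a − 58b = 62;  Outcrop 13−Outcrop 11: 88a + 0b = −50.
Solving gives a = −0.56818, b = 0.13597.
Gradient magnitude |∇z| = √(a² + b²) = √(0.32283 + 0.01849) = 0.58423.
True dip = arctan(0.58423) = 30.3°, dipping toward ESE (azimuth ≈ 103°).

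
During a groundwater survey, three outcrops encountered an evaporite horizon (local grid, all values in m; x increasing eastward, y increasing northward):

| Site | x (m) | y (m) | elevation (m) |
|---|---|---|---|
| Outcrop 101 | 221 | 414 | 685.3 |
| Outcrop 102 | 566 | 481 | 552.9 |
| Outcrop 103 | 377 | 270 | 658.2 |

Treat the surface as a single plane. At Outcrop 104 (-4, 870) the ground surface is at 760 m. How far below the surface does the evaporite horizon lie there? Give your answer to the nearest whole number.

Let the plane be z = a·x + b·y + c.
Outcrop 102−Outcrop 101: 345a + 67b = −132.4;  Outcrop 103−Outcrop 101: 156a − 144b = −27.1.
Solving gives a = −0.34726, b = −0.18800.
Then c = 685.3 − a·221 − b·414 = 839.88.
At (-4, 870): z_contact = 1.4 − 163.6 + 839.88 = 677.7 m.
Depth below ground = 760 − 677.7 = 82 m.

82 m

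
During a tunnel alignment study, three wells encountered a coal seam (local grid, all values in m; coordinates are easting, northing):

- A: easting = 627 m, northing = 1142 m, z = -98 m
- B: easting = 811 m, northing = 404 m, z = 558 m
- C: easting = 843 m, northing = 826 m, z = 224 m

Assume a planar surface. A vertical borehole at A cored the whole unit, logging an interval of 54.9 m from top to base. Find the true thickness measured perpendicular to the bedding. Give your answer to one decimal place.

41.5 m

Two edge vectors: A→B = (184, -738, 656), A→C = (216, -316, 322).
Normal n = (A→B) × (A→C) = (-30340, 82448, 101264).
So ∂z/∂easting = −n_x/n_z = 0.29961 and ∂z/∂northing = −n_y/n_z = −0.81419.
|∇z| = √(a²+b²) = 0.86757, so dip δ = arctan(0.86757) = 40.94°.
True thickness = vertical thickness × cos δ = 54.9 × cos 40.94° = 41.5 m.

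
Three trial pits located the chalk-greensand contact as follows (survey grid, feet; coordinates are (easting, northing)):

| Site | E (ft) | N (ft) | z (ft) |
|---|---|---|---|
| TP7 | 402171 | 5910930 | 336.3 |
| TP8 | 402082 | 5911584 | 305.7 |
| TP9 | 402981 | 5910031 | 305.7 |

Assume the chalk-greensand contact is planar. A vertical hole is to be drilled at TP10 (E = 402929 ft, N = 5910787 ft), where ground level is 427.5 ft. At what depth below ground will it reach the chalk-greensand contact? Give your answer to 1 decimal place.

Two edge vectors: TP7→TP8 = (-89, 654, -30.6), TP7→TP9 = (810, -899, -30.6).
Normal n = (TP7→TP8) × (TP7→TP9) = (-47521.8, -27509.4, -449729).
So ∂z/∂E = −n_x/n_z = −0.105667635 and ∂z/∂N = −n_y/n_z = −0.061168837.
Intercept c from TP7: 336.3 + 42496.46 + 361564.72 = 404397.47.
At (402929, 5910787): z_contact = −42576.55 − 361555.97 + 404397.47 = 264.95 ft.
Depth below ground = 427.5 − 264.95 = 162.5 ft.

162.5 ft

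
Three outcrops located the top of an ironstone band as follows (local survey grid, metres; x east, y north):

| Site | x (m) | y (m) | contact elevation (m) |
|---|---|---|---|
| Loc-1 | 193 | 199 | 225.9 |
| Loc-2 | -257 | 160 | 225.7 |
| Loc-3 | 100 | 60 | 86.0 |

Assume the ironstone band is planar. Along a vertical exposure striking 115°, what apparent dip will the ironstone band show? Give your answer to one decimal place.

Two edge vectors: Loc-1→Loc-2 = (-450, -39, -0.2), Loc-1→Loc-3 = (-93, -139, -139.9).
Normal n = (Loc-1→Loc-2) × (Loc-1→Loc-3) = (5428.3, -62936.4, 58923).
So ∂z/∂x = −n_x/n_z = −0.09213 and ∂z/∂y = −n_y/n_z = 1.06811.
Unit vector along 115° is (sin 115°, cos 115°) = (0.9063, -0.4226).
Slope in that direction = a·(0.9063) + b·(-0.4226) = −0.53490.
Apparent dip = arctan|0.53490| = 28.1° (true dip is 47.0°, so apparent ≤ true as expected).

28.1°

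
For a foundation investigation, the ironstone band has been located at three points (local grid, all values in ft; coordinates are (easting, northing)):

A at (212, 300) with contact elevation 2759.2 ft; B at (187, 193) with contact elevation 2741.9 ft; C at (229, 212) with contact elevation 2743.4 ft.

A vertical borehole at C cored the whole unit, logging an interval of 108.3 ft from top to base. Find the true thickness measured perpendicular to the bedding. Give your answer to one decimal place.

106.7 ft

Two edge vectors: A→B = (-25, -107, -17.3), A→C = (17, -88, -15.8).
Normal n = (A→B) × (A→C) = (168.2, -689.1, 4019).
So ∂z/∂E = −n_x/n_z = −0.04185 and ∂z/∂N = −n_y/n_z = 0.17146.
|∇z| = √(a²+b²) = 0.17649, so dip δ = arctan(0.17649) = 10.01°.
True thickness = vertical thickness × cos δ = 108.3 × cos 10.01° = 106.7 ft.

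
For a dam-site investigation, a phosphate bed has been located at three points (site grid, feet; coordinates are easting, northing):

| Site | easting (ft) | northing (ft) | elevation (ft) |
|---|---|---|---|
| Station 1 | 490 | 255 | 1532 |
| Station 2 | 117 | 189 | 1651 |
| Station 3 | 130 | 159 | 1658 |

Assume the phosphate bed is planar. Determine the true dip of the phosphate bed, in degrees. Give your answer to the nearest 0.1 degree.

23.3°

Two edge vectors: Station 1→Station 2 = (-373, -66, 119), Station 1→Station 3 = (-360, -96, 126).
Normal n = (Station 1→Station 2) × (Station 1→Station 3) = (3108, 4158, 12048).
So ∂z/∂easting = −n_x/n_z = −0.25797 and ∂z/∂northing = −n_y/n_z = −0.34512.
Gradient magnitude |∇z| = √(a² + b²) = √(0.06655 + 0.11911) = 0.43088.
True dip = arctan(0.43088) = 23.3°, dipping toward NE (azimuth ≈ 037°).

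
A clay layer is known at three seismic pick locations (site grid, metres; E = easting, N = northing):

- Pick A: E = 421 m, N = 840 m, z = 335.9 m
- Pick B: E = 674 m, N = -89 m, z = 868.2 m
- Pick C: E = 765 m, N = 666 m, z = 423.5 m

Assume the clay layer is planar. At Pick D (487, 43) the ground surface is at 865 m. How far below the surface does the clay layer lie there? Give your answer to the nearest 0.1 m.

Let the plane be z = a·E + b·N + c.
Pick B−Pick A: 253a − 929b = 532.3;  Pick C−Pick A: 344a − 174b = 87.6.
Solving gives a = −0.04079, b = −0.58409.
Then c = 335.9 − a·421 − b·840 = 843.71.
At (487, 43): z_contact = −19.86 − 25.12 + 843.71 = 798.73 m.
Depth below ground = 865 − 798.73 = 66.3 m.

66.3 m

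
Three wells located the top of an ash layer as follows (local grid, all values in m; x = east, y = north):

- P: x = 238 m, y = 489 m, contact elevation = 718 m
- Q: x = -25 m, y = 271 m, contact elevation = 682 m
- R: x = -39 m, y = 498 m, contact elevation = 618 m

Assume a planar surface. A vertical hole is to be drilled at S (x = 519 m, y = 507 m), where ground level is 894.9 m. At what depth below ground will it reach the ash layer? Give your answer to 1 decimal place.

82.5 m

Two edge vectors: P→Q = (-263, -218, -36), P→R = (-277, 9, -100).
Normal n = (P→Q) × (P→R) = (22124, -16328, -62753).
So ∂z/∂x = −n_x/n_z = 0.35256 and ∂z/∂y = −n_y/n_z = −0.26019.
Intercept c from P: 718 − 83.91 + 127.24 = 761.33.
At (519, 507): z_contact = 182.98 − 131.92 + 761.33 = 812.38 m.
Depth below ground = 894.9 − 812.38 = 82.5 m.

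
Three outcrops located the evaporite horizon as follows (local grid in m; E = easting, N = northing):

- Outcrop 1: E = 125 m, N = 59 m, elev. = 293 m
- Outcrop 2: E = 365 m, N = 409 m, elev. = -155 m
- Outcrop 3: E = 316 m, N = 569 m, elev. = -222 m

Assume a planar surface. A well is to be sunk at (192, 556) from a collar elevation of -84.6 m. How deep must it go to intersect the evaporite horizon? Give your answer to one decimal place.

20.8 m

Let the plane be z = a·E + b·N + c.
Outcrop 2−Outcrop 1: 240a + 350b = −448;  Outcrop 3−Outcrop 1: 191a + 510b = −515.
Solving gives a = −0.86823, b = −0.68464.
Then c = 293 − a·125 − b·59 = 441.92.
At (192, 556): z_contact = −166.70 − 380.66 + 441.92 = -105.44 m.
Depth below ground = -84.6 − (-105.44) = 20.8 m.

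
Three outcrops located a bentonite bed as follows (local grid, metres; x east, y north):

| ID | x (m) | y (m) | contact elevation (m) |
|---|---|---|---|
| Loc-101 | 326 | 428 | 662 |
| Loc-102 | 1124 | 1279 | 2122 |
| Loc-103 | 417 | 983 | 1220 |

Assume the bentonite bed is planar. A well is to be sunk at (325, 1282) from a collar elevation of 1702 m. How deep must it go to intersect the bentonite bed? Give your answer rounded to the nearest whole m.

Let the plane be z = a·x + b·y + c.
Loc-102−Loc-101: 798a + 851b = 1460;  Loc-103−Loc-101: 91a + 555b = 558.
Solving gives a = 0.91789, b = 0.85490.
Then c = 662 − a·326 − b·428 = −3.13.
At (325, 1282): z_contact = 298.3 + 1096.0 − 3.13 = 1391.2 m.
Depth below ground = 1702 − 1391.2 = 311 m.

311 m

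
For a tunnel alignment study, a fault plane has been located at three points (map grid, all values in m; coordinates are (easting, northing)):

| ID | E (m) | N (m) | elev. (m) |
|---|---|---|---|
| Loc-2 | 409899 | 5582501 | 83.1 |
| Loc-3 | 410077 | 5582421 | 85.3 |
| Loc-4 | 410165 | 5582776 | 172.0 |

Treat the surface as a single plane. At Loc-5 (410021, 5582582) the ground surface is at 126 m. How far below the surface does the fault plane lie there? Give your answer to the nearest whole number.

12 m

Let the plane be z = a·E + b·N + c.
Loc-3−Loc-2: 178a − 80b = 2.2;  Loc-4−Loc-2: 266a + 275b = 88.9.
Solving gives a = 0.10988182, b = 0.21698704.
Then c = 83.1 − a·409899 − b·5582501 = −1256287.73.
At (410021, 5582582): z_contact = 45053.9 + 1211348.0 − 1256287.73 = 114.1 m.
Depth below ground = 126 − 114.1 = 12 m.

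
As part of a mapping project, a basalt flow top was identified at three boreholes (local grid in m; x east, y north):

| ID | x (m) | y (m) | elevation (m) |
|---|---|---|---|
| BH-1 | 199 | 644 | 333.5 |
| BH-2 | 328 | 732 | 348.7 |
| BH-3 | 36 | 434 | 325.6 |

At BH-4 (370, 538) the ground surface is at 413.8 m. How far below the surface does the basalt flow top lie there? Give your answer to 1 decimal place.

Two edge vectors: BH-1→BH-2 = (129, 88, 15.2), BH-1→BH-3 = (-163, -210, -7.9).
Normal n = (BH-1→BH-2) × (BH-1→BH-3) = (2496.8, -1458.5, -12746).
So ∂z/∂x = −n_x/n_z = 0.19589 and ∂z/∂y = −n_y/n_z = −0.11443.
Intercept c from BH-1: 333.5 − 38.98 + 73.69 = 368.21.
At (370, 538): z_contact = 72.48 − 61.56 + 368.21 = 379.13 m.
Depth below ground = 413.8 − 379.13 = 34.7 m.

34.7 m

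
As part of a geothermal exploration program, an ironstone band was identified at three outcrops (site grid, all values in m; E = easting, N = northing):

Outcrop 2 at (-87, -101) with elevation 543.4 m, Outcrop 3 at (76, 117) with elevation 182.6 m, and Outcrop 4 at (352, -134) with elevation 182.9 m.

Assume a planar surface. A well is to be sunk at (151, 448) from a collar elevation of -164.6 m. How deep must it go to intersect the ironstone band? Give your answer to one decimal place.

46.2 m

Two edge vectors: Outcrop 2→Outcrop 3 = (163, 218, -360.8), Outcrop 2→Outcrop 4 = (439, -33, -360.5).
Normal n = (Outcrop 2→Outcrop 3) × (Outcrop 2→Outcrop 4) = (-90495.4, -99629.7, -101081).
So ∂z/∂E = −n_x/n_z = −0.89528 and ∂z/∂N = −n_y/n_z = −0.98564.
Intercept c from Outcrop 2: 543.4 − 77.89 − 99.55 = 365.96.
At (151, 448): z_contact = −135.19 − 441.57 + 365.96 = -210.79 m.
Depth below ground = -164.6 − (-210.79) = 46.2 m.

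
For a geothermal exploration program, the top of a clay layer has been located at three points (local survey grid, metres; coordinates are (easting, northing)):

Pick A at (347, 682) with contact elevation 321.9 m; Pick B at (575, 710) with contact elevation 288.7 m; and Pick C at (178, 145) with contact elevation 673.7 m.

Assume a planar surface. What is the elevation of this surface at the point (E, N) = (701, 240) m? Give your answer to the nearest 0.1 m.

Let the plane be z = a·E + b·N + c.
Pick B−Pick A: 228a + 28b = −33.2;  Pick C−Pick A: −169a − 537b = 351.8.
Solving gives a = −0.06778, b = −0.63379.
Then c = 321.9 − a·347 − b·682 = 777.66.
At (701, 240): z = −47.5 − 152.1 + 777.66 = 578.0 m.

578.0 m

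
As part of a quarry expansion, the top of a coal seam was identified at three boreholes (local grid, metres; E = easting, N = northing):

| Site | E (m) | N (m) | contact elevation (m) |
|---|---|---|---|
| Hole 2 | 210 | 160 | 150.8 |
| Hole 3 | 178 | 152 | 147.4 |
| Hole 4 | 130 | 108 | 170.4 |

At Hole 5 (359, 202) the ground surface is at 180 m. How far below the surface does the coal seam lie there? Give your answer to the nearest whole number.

18 m

Let the plane be z = a·E + b·N + c.
Hole 3−Hole 2: −32a − 8b = −3.4;  Hole 4−Hole 2: −80a − 52b = 19.6.
Solving gives a = 0.32578, b = −0.87813.
Then c = 150.8 − a·210 − b·160 = 222.89.
At (359, 202): z_contact = 117.0 − 177.4 + 222.89 = 162.5 m.
Depth below ground = 180 − 162.5 = 18 m.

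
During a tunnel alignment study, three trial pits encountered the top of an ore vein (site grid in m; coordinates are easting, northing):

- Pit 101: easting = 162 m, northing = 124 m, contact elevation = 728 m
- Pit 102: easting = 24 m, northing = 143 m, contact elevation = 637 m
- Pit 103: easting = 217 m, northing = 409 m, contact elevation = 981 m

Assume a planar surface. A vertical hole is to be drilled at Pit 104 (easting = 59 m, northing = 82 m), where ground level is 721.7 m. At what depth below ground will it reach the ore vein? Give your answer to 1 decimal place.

103.2 m

Let the plane be z = a·easting + b·northing + c.
Pit 102−Pit 101: −138a + 19b = −91;  Pit 103−Pit 101: 55a + 285b = 253.
Solving gives a = 0.76141, b = 0.74078.
Then c = 728 − a·162 − b·124 = 512.79.
At (59, 82): z_contact = 44.92 + 60.74 + 512.79 = 618.46 m.
Depth below ground = 721.7 − 618.46 = 103.2 m.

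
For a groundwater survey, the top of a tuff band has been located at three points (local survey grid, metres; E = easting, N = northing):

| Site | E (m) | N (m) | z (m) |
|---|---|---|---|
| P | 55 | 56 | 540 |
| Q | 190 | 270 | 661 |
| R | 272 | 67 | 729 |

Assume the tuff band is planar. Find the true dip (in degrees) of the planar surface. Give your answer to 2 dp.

41.03°

Let the plane be z = a·E + b·N + c.
Q−P: 135a + 214b = 121;  R−P: 217a + 11b = 189.
Solving gives a = 0.87013, b = 0.01651.
Gradient magnitude |∇z| = √(a² + b²) = √(0.75713 + 0.00027) = 0.87029.
True dip = arctan(0.87029) = 41.03°, dipping toward W (azimuth ≈ 269°).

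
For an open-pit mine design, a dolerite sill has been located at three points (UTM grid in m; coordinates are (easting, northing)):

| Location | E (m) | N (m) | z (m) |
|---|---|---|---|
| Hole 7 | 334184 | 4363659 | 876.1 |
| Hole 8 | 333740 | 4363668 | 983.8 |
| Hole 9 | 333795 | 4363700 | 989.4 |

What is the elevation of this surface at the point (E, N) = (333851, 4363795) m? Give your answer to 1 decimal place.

Two edge vectors: Hole 7→Hole 8 = (-444, 9, 107.7), Hole 7→Hole 9 = (-389, 41, 113.3).
Normal n = (Hole 7→Hole 8) × (Hole 7→Hole 9) = (-3396, 8409.9, -14703).
So ∂z/∂E = −n_x/n_z = −0.230973271 and ∂z/∂N = −n_y/n_z = 0.571985309.
Intercept c from Hole 7: 876.1 + 77187.57 − 2495948.84 = −2417885.17.
At (333851, 4363795): z = −77110.7 + 2496026.6 − 2417885.17 = 1030.8 m.

1030.8 m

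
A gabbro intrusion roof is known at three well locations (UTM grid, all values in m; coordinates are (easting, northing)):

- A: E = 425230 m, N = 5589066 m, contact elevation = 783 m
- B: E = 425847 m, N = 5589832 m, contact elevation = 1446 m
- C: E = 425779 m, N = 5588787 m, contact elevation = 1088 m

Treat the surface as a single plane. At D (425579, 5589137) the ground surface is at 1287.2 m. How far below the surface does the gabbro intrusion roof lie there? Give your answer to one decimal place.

236.6 m

Let the plane be z = a·E + b·N + c.
B−A: 617a + 766b = 663;  C−A: 549a − 279b = 305.
Solving gives a = 0.706298709, b = 0.296623625.
Then c = 783 − a·425230 − b·5589066 = −1957405.42.
At (425579, 5589137): z_contact = 300585.90 + 1657870.08 − 1957405.42 = 1050.56 m.
Depth below ground = 1287.2 − 1050.56 = 236.6 m.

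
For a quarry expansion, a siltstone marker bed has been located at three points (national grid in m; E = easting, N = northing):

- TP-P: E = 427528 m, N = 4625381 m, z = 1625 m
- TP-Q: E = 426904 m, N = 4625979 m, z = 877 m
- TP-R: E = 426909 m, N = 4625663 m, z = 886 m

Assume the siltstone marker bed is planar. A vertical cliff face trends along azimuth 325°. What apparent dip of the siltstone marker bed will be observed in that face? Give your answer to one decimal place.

34.6°

Two edge vectors: TP-P→TP-Q = (-624, 598, -748), TP-P→TP-R = (-619, 282, -739).
Normal n = (TP-P→TP-Q) × (TP-P→TP-R) = (-230986, 1876, 194194).
So ∂z/∂E = −n_x/n_z = 1.18946 and ∂z/∂N = −n_y/n_z = −0.00966.
Unit vector along 325° is (sin 325°, cos 325°) = (-0.5736, 0.8192).
Slope in that direction = a·(-0.5736) + b·(0.8192) = −0.69016.
Apparent dip = arctan|0.69016| = 34.6° (true dip is 49.9°, so apparent ≤ true as expected).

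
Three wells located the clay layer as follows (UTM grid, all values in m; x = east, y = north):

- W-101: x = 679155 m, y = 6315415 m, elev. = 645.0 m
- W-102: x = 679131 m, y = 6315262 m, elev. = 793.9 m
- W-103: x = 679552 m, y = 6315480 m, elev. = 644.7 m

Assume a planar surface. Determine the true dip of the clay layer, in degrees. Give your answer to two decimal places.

45.34°

Two edge vectors: W-101→W-102 = (-24, -153, 148.9), W-101→W-103 = (397, 65, -0.3).
Normal n = (W-101→W-102) × (W-101→W-103) = (-9632.6, 59106.1, 59181).
So ∂z/∂x = −n_x/n_z = 0.16277 and ∂z/∂y = −n_y/n_z = −0.99873.
Gradient magnitude |∇z| = √(a² + b²) = √(0.02649 + 0.99747) = 1.01191.
True dip = arctan(1.01191) = 45.34°, dipping toward N (azimuth ≈ 351°).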